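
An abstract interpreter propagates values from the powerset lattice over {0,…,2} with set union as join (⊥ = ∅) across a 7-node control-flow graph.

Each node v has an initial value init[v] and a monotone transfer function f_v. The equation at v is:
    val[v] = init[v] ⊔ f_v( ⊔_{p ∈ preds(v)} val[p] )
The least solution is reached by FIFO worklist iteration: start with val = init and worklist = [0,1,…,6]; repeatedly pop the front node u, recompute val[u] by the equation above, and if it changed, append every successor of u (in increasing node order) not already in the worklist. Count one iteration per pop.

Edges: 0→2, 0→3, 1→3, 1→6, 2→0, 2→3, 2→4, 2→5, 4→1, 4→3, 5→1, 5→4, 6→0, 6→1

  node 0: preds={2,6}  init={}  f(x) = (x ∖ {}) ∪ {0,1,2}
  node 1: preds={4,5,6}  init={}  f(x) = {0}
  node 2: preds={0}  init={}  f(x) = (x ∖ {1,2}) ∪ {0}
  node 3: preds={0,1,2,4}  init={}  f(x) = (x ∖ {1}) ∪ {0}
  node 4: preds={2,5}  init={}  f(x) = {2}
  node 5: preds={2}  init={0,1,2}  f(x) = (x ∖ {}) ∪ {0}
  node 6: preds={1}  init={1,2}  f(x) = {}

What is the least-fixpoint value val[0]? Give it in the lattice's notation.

Worklist (10 pops):
  #1 pop 0: in={1,2} → {0,1,2} (was {}); enqueue []
  #2 pop 1: in={0,1,2} → {0} (was {}); enqueue []
  #3 pop 2: in={0,1,2} → {0} (was {}); enqueue [0]
  #4 pop 3: in={0,1,2} → {0,2} (was {}); enqueue []
  #5 pop 4: in={0,1,2} → {2} (was {}); enqueue [1,3]
  #6 pop 5: in={0} → {0,1,2} (no change)
  #7 pop 6: in={0} → {1,2} (no change)
  #8 pop 0: in={0,1,2} → {0,1,2} (no change)
  #9 pop 1: in={0,1,2} → {0} (no change)
  #10 pop 3: in={0,1,2} → {0,2} (no change)

Fixpoint:
  val[0] = {0,1,2}
  val[1] = {0}
  val[2] = {0}
  val[3] = {0,2}
  val[4] = {2}
  val[5] = {0,1,2}
  val[6] = {1,2}

{0,1,2}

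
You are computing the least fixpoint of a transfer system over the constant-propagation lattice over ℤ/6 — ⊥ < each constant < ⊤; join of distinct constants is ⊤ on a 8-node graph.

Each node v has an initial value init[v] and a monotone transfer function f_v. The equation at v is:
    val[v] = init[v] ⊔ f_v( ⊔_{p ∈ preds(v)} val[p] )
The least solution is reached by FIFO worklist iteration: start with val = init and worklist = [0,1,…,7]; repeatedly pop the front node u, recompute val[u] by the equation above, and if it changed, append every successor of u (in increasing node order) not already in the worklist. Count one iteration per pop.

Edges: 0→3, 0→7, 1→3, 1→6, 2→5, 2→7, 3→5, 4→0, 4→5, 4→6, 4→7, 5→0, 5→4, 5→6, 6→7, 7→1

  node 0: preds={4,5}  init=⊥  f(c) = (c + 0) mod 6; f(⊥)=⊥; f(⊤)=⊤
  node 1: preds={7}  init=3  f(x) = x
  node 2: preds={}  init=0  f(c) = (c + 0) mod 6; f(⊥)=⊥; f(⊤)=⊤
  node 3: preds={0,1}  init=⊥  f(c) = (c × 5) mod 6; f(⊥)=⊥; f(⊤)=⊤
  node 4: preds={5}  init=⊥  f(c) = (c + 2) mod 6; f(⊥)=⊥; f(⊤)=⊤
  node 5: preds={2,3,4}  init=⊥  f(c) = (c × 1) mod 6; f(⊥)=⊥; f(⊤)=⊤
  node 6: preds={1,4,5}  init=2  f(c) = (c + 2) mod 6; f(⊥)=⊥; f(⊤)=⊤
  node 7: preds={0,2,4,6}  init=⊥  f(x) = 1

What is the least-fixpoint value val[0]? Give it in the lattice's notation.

Trace (16 dequeues):
  [1] u=0 | in ⊥ | out ⊥ | ==
  [2] u=1 | in ⊥ | out 3 | ==
  [3] u=2 | in ⊥ | out 0 | ==
  [4] u=3 | in 3 | out 3 | prev ⊥ | push {}
  [5] u=4 | in ⊥ | out ⊥ | ==
  [6] u=5 | in ⊤ | out ⊤ | prev ⊥ | push {0,4}
  [7] u=6 | in ⊤ | out ⊤ | prev 2 | push {}
  [8] u=7 | in ⊤ | out 1 | prev ⊥ | push {1}
  [9] u=0 | in ⊤ | out ⊤ | prev ⊥ | push {3,7}
  [10] u=4 | in ⊤ | out ⊤ | prev ⊥ | push {0,5,6}
  [11] u=1 | in 1 | out ⊤ | prev 3 | push {}
  [12] u=3 | in ⊤ | out ⊤ | prev 3 | push {}
  [13] u=7 | in ⊤ | out 1 | ==
  [14] u=0 | in ⊤ | out ⊤ | ==
  [15] u=5 | in ⊤ | out ⊤ | ==
  [16] u=6 | in ⊤ | out ⊤ | ==

Converged values:
  [0] ⊤
  [1] ⊤
  [2] 0
  [3] ⊤
  [4] ⊤
  [5] ⊤
  [6] ⊤
  [7] 1

⊤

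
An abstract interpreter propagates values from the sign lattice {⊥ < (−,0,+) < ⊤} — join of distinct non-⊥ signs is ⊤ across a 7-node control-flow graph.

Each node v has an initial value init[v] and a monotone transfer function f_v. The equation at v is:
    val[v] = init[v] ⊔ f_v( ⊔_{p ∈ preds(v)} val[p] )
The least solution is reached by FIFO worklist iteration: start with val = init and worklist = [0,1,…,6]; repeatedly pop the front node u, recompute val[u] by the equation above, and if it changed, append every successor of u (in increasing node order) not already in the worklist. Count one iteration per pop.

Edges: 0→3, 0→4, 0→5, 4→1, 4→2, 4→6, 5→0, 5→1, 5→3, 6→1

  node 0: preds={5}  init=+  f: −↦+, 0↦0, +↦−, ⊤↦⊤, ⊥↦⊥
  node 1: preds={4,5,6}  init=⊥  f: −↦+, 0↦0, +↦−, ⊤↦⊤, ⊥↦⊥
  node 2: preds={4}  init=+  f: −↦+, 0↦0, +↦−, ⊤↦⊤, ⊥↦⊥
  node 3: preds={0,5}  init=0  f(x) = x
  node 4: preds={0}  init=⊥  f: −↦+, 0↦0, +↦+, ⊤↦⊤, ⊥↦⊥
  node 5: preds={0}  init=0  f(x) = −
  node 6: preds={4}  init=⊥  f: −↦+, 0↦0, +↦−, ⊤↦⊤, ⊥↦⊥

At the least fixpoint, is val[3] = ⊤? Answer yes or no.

Trace (11 dequeues):
  [1] u=0 | in 0 | out ⊤ | prev + | push {}
  [2] u=1 | in 0 | out 0 | prev ⊥ | push {}
  [3] u=2 | in ⊥ | out + | ==
  [4] u=3 | in ⊤ | out ⊤ | prev 0 | push {}
  [5] u=4 | in ⊤ | out ⊤ | prev ⊥ | push {1,2}
  [6] u=5 | in ⊤ | out ⊤ | prev 0 | push {0,3}
  [7] u=6 | in ⊤ | out ⊤ | prev ⊥ | push {}
  [8] u=1 | in ⊤ | out ⊤ | prev 0 | push {}
  [9] u=2 | in ⊤ | out ⊤ | prev + | push {}
  [10] u=0 | in ⊤ | out ⊤ | ==
  [11] u=3 | in ⊤ | out ⊤ | ==

Converged values:
  [0] ⊤
  [1] ⊤
  [2] ⊤
  [3] ⊤
  [4] ⊤
  [5] ⊤
  [6] ⊤

yes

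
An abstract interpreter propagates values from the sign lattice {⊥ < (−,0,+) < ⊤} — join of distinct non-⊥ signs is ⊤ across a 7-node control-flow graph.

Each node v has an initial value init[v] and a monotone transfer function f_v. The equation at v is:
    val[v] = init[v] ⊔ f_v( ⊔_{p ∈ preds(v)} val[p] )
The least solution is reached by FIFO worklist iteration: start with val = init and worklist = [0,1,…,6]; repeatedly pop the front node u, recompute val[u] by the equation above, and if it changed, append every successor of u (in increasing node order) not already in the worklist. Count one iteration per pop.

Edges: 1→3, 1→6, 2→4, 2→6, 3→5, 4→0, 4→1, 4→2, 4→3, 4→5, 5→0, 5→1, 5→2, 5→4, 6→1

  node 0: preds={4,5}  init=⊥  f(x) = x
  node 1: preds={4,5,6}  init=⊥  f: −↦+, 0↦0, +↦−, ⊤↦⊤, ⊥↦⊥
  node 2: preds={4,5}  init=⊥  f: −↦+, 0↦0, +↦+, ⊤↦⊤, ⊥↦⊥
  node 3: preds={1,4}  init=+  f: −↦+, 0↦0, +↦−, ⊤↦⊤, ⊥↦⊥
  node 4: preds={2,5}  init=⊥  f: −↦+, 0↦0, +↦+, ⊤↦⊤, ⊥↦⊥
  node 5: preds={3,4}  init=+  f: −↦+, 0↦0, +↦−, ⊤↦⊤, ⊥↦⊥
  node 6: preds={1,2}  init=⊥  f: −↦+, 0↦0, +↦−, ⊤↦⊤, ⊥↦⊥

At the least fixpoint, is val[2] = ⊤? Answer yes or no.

yes

Worklist (18 pops):
  #1 pop 0: in=+ → + (was ⊥); enqueue []
  #2 pop 1: in=+ → − (was ⊥); enqueue []
  #3 pop 2: in=+ → + (was ⊥); enqueue []
  #4 pop 3: in=− → + (no change)
  #5 pop 4: in=+ → + (was ⊥); enqueue [0,1,2,3]
  #6 pop 5: in=+ → ⊤ (was +); enqueue [4]
  #7 pop 6: in=⊤ → ⊤ (was ⊥); enqueue []
  #8 pop 0: in=⊤ → ⊤ (was +); enqueue []
  #9 pop 1: in=⊤ → ⊤ (was −); enqueue [6]
  #10 pop 2: in=⊤ → ⊤ (was +); enqueue []
  #11 pop 3: in=⊤ → ⊤ (was +); enqueue [5]
  #12 pop 4: in=⊤ → ⊤ (was +); enqueue [0,1,2,3]
  #13 pop 6: in=⊤ → ⊤ (no change)
  #14 pop 5: in=⊤ → ⊤ (no change)
  #15 pop 0: in=⊤ → ⊤ (no change)
  #16 pop 1: in=⊤ → ⊤ (no change)
  #17 pop 2: in=⊤ → ⊤ (no change)
  #18 pop 3: in=⊤ → ⊤ (no change)

Fixpoint:
  val[0] = ⊤
  val[1] = ⊤
  val[2] = ⊤
  val[3] = ⊤
  val[4] = ⊤
  val[5] = ⊤
  val[6] = ⊤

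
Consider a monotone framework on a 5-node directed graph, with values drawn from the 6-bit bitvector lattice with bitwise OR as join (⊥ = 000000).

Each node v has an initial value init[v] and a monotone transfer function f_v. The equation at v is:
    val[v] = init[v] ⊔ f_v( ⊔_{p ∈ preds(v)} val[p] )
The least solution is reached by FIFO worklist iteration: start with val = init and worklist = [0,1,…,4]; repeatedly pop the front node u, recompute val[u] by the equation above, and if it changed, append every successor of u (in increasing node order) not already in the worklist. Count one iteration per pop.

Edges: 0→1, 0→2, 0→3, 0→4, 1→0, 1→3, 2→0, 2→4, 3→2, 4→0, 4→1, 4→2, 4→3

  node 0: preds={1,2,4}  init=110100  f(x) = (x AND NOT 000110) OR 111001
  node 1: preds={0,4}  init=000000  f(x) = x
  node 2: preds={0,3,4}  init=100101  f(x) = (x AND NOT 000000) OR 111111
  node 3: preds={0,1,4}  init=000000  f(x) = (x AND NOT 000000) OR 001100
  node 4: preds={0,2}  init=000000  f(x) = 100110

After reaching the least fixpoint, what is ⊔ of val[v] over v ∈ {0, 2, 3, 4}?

111111

Trace (11 dequeues):
  [1] u=0 | in 100101 | out 111101 | prev 110100 | push {}
  [2] u=1 | in 111101 | out 111101 | prev 000000 | push {0}
  [3] u=2 | in 111101 | out 111111 | prev 100101 | push {}
  [4] u=3 | in 111101 | out 111101 | prev 000000 | push {2}
  [5] u=4 | in 111111 | out 100110 | prev 000000 | push {1,3}
  [6] u=0 | in 111111 | out 111101 | ==
  [7] u=2 | in 111111 | out 111111 | ==
  [8] u=1 | in 111111 | out 111111 | prev 111101 | push {0}
  [9] u=3 | in 111111 | out 111111 | prev 111101 | push {2}
  [10] u=0 | in 111111 | out 111101 | ==
  [11] u=2 | in 111111 | out 111111 | ==

Converged values:
  [0] 111101
  [1] 111111
  [2] 111111
  [3] 111111
  [4] 100110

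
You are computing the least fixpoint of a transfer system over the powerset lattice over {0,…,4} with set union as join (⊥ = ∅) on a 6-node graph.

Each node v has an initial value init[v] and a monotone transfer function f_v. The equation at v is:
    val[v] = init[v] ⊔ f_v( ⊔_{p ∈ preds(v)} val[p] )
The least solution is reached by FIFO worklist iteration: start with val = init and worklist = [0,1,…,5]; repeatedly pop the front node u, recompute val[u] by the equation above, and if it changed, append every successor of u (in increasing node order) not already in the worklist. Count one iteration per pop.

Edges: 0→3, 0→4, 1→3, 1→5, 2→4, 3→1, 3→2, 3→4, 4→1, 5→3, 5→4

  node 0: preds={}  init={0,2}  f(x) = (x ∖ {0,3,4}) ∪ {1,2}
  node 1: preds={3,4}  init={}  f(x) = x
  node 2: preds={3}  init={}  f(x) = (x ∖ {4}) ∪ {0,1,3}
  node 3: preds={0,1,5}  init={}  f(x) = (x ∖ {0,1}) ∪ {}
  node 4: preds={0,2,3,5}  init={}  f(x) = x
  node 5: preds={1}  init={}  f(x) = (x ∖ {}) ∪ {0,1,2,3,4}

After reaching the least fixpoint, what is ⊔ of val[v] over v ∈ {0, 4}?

Worklist (15 pops):
  #1 pop 0: in={} → {0,1,2} (was {0,2}); enqueue []
  #2 pop 1: in={} → {} (no change)
  #3 pop 2: in={} → {0,1,3} (was {}); enqueue []
  #4 pop 3: in={0,1,2} → {2} (was {}); enqueue [1,2]
  #5 pop 4: in={0,1,2,3} → {0,1,2,3} (was {}); enqueue []
  #6 pop 5: in={} → {0,1,2,3,4} (was {}); enqueue [3,4]
  #7 pop 1: in={0,1,2,3} → {0,1,2,3} (was {}); enqueue [5]
  #8 pop 2: in={2} → {0,1,2,3} (was {0,1,3}); enqueue []
  #9 pop 3: in={0,1,2,3,4} → {2,3,4} (was {2}); enqueue [1,2]
  #10 pop 4: in={0,1,2,3,4} → {0,1,2,3,4} (was {0,1,2,3}); enqueue []
  #11 pop 5: in={0,1,2,3} → {0,1,2,3,4} (no change)
  #12 pop 1: in={0,1,2,3,4} → {0,1,2,3,4} (was {0,1,2,3}); enqueue [3,5]
  #13 pop 2: in={2,3,4} → {0,1,2,3} (no change)
  #14 pop 3: in={0,1,2,3,4} → {2,3,4} (no change)
  #15 pop 5: in={0,1,2,3,4} → {0,1,2,3,4} (no change)

Fixpoint:
  val[0] = {0,1,2}
  val[1] = {0,1,2,3,4}
  val[2] = {0,1,2,3}
  val[3] = {2,3,4}
  val[4] = {0,1,2,3,4}
  val[5] = {0,1,2,3,4}

{0,1,2,3,4}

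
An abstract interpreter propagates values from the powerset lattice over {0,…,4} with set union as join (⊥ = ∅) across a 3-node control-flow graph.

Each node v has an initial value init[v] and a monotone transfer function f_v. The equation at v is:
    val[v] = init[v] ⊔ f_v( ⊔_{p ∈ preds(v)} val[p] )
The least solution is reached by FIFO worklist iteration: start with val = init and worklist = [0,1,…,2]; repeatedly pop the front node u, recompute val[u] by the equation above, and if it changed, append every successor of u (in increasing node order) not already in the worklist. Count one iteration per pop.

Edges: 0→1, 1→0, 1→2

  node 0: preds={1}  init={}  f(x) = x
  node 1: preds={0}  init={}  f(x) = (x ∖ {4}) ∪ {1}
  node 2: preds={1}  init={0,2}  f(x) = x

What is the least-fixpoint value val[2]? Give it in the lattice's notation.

Iteration log — 5 steps:
  step 1. node 0  ⊔preds={}  new={}  stable
  step 2. node 1  ⊔preds={}  new={1}  old={}  +wl: 0
  step 3. node 2  ⊔preds={1}  new={0,1,2}  old={0,2}  +wl: 
  step 4. node 0  ⊔preds={1}  new={1}  old={}  +wl: 1
  step 5. node 1  ⊔preds={1}  new={1}  stable

Least fixpoint reached:
  node 0: {1}
  node 1: {1}
  node 2: {0,1,2}

{0,1,2}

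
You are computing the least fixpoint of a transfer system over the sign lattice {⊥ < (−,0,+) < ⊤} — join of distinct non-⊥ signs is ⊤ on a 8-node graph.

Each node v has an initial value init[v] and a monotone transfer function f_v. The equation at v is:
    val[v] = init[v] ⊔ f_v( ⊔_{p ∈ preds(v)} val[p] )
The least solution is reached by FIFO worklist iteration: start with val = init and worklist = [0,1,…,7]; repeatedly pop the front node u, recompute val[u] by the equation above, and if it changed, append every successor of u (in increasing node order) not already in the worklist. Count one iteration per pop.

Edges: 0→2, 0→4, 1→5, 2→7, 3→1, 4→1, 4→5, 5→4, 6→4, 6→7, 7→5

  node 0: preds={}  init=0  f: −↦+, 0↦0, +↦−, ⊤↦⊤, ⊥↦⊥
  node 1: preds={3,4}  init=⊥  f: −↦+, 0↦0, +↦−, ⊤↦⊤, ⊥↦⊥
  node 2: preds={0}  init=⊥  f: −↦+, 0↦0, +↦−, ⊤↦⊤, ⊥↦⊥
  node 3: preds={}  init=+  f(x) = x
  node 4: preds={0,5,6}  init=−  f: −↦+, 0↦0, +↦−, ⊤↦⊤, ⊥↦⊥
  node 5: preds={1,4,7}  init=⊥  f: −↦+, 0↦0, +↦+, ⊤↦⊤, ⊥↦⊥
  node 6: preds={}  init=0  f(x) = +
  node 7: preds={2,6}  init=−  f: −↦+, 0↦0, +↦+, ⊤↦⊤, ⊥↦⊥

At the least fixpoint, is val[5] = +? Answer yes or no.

no

Iteration log — 11 steps:
  step 1. node 0  ⊔preds=⊥  new=0  stable
  step 2. node 1  ⊔preds=⊤  new=⊤  old=⊥  +wl: 
  step 3. node 2  ⊔preds=0  new=0  old=⊥  +wl: 
  step 4. node 3  ⊔preds=⊥  new=+  stable
  step 5. node 4  ⊔preds=0  new=⊤  old=−  +wl: 1
  step 6. node 5  ⊔preds=⊤  new=⊤  old=⊥  +wl: 4
  step 7. node 6  ⊔preds=⊥  new=⊤  old=0  +wl: 
  step 8. node 7  ⊔preds=⊤  new=⊤  old=−  +wl: 5
  step 9. node 1  ⊔preds=⊤  new=⊤  stable
  step 10. node 4  ⊔preds=⊤  new=⊤  stable
  step 11. node 5  ⊔preds=⊤  new=⊤  stable

Least fixpoint reached:
  node 0: 0
  node 1: ⊤
  node 2: 0
  node 3: +
  node 4: ⊤
  node 5: ⊤
  node 6: ⊤
  node 7: ⊤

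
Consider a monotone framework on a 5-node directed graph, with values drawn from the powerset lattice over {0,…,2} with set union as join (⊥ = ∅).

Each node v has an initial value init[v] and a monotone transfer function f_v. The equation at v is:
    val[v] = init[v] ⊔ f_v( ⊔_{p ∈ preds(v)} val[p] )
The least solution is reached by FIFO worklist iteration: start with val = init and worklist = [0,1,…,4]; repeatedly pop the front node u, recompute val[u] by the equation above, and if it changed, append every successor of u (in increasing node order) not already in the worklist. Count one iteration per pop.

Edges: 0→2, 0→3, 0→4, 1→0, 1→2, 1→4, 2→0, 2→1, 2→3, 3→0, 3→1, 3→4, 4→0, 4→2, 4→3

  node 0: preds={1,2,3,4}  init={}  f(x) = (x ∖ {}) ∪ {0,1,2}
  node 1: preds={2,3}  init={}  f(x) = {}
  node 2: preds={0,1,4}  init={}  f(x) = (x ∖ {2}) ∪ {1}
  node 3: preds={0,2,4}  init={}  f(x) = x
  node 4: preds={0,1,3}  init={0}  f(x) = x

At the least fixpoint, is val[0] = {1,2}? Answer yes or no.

Iteration log — 9 steps:
  step 1. node 0  ⊔preds={0}  new={0,1,2}  old={}  +wl: 
  step 2. node 1  ⊔preds={}  new={}  stable
  step 3. node 2  ⊔preds={0,1,2}  new={0,1}  old={}  +wl: 0,1
  step 4. node 3  ⊔preds={0,1,2}  new={0,1,2}  old={}  +wl: 
  step 5. node 4  ⊔preds={0,1,2}  new={0,1,2}  old={0}  +wl: 2,3
  step 6. node 0  ⊔preds={0,1,2}  new={0,1,2}  stable
  step 7. node 1  ⊔preds={0,1,2}  new={}  stable
  step 8. node 2  ⊔preds={0,1,2}  new={0,1}  stable
  step 9. node 3  ⊔preds={0,1,2}  new={0,1,2}  stable

Least fixpoint reached:
  node 0: {0,1,2}
  node 1: {}
  node 2: {0,1}
  node 3: {0,1,2}
  node 4: {0,1,2}

no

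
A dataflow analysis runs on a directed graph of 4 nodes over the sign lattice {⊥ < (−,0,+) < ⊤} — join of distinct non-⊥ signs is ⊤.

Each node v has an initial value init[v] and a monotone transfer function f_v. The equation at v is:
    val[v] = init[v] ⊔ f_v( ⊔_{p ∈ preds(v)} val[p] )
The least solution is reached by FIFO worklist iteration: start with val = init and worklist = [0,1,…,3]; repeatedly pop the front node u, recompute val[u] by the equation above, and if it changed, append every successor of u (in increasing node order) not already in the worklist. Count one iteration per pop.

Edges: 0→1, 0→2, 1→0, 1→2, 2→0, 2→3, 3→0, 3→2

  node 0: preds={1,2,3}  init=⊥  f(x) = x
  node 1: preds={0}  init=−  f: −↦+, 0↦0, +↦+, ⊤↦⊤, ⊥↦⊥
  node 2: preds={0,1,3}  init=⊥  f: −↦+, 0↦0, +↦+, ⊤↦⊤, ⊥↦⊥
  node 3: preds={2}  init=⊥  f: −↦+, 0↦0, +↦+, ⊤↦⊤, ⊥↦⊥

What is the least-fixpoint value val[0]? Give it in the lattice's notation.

Trace (7 dequeues):
  [1] u=0 | in − | out − | prev ⊥ | push {}
  [2] u=1 | in − | out ⊤ | prev − | push {0}
  [3] u=2 | in ⊤ | out ⊤ | prev ⊥ | push {}
  [4] u=3 | in ⊤ | out ⊤ | prev ⊥ | push {2}
  [5] u=0 | in ⊤ | out ⊤ | prev − | push {1}
  [6] u=2 | in ⊤ | out ⊤ | ==
  [7] u=1 | in ⊤ | out ⊤ | ==

Converged values:
  [0] ⊤
  [1] ⊤
  [2] ⊤
  [3] ⊤

⊤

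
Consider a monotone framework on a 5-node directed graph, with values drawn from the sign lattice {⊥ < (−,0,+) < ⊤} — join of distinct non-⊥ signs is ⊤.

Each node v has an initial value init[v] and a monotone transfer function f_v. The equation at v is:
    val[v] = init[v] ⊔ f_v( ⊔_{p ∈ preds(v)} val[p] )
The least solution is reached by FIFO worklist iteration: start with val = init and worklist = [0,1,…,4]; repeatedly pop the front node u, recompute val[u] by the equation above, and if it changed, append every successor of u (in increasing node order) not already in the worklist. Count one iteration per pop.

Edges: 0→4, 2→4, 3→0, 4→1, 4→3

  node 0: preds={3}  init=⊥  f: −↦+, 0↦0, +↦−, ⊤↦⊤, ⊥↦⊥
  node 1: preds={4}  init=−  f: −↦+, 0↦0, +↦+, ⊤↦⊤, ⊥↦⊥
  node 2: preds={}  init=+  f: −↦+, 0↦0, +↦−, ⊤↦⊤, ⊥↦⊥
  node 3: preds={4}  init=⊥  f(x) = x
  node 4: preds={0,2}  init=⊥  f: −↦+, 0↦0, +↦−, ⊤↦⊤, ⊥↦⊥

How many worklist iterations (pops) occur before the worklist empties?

Trace (9 dequeues):
  [1] u=0 | in ⊥ | out ⊥ | ==
  [2] u=1 | in ⊥ | out − | ==
  [3] u=2 | in ⊥ | out + | ==
  [4] u=3 | in ⊥ | out ⊥ | ==
  [5] u=4 | in + | out − | prev ⊥ | push {1,3}
  [6] u=1 | in − | out ⊤ | prev − | push {}
  [7] u=3 | in − | out − | prev ⊥ | push {0}
  [8] u=0 | in − | out + | prev ⊥ | push {4}
  [9] u=4 | in + | out − | ==

Converged values:
  [0] +
  [1] ⊤
  [2] +
  [3] −
  [4] −

9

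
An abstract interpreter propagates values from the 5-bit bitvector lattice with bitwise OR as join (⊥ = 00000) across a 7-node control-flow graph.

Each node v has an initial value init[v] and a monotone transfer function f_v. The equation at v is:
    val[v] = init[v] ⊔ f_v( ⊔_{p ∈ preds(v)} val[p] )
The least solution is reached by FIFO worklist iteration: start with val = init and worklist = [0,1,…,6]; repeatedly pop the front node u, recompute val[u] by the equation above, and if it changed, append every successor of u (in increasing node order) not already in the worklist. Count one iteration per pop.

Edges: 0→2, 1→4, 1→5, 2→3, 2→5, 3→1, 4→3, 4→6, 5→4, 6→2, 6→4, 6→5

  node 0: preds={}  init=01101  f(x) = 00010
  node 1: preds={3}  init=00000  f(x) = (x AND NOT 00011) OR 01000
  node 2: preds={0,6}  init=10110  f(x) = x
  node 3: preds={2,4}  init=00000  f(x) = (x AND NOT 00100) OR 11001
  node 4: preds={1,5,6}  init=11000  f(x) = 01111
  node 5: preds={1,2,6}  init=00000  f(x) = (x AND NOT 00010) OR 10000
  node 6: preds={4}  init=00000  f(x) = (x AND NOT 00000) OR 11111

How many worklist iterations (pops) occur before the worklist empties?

Worklist (12 pops):
  #1 pop 0: in=00000 → 01111 (was 01101); enqueue []
  #2 pop 1: in=00000 → 01000 (was 00000); enqueue []
  #3 pop 2: in=01111 → 11111 (was 10110); enqueue []
  #4 pop 3: in=11111 → 11011 (was 00000); enqueue [1]
  #5 pop 4: in=01000 → 11111 (was 11000); enqueue [3]
  #6 pop 5: in=11111 → 11101 (was 00000); enqueue [4]
  #7 pop 6: in=11111 → 11111 (was 00000); enqueue [2,5]
  #8 pop 1: in=11011 → 11000 (was 01000); enqueue []
  #9 pop 3: in=11111 → 11011 (no change)
  #10 pop 4: in=11111 → 11111 (no change)
  #11 pop 2: in=11111 → 11111 (no change)
  #12 pop 5: in=11111 → 11101 (no change)

Fixpoint:
  val[0] = 01111
  val[1] = 11000
  val[2] = 11111
  val[3] = 11011
  val[4] = 11111
  val[5] = 11101
  val[6] = 11111

12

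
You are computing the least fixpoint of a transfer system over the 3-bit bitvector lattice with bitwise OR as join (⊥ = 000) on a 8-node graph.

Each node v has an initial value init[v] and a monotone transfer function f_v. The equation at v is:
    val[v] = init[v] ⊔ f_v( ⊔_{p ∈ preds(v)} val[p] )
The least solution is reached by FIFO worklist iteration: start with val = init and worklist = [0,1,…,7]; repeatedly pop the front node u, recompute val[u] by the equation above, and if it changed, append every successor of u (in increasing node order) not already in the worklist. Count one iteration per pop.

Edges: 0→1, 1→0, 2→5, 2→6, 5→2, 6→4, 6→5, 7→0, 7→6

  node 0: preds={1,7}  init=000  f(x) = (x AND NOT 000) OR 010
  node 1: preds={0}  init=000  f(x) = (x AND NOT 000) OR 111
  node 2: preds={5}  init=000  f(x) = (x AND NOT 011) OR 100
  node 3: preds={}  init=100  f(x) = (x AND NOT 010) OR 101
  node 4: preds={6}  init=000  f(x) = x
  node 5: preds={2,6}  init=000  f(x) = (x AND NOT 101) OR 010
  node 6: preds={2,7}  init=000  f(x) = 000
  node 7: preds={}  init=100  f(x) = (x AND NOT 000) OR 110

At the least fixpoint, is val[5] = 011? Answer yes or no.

Trace (12 dequeues):
  [1] u=0 | in 100 | out 110 | prev 000 | push {}
  [2] u=1 | in 110 | out 111 | prev 000 | push {0}
  [3] u=2 | in 000 | out 100 | prev 000 | push {}
  [4] u=3 | in 000 | out 101 | prev 100 | push {}
  [5] u=4 | in 000 | out 000 | ==
  [6] u=5 | in 100 | out 010 | prev 000 | push {2}
  [7] u=6 | in 100 | out 000 | ==
  [8] u=7 | in 000 | out 110 | prev 100 | push {6}
  [9] u=0 | in 111 | out 111 | prev 110 | push {1}
  [10] u=2 | in 010 | out 100 | ==
  [11] u=6 | in 110 | out 000 | ==
  [12] u=1 | in 111 | out 111 | ==

Converged values:
  [0] 111
  [1] 111
  [2] 100
  [3] 101
  [4] 000
  [5] 010
  [6] 000
  [7] 110

no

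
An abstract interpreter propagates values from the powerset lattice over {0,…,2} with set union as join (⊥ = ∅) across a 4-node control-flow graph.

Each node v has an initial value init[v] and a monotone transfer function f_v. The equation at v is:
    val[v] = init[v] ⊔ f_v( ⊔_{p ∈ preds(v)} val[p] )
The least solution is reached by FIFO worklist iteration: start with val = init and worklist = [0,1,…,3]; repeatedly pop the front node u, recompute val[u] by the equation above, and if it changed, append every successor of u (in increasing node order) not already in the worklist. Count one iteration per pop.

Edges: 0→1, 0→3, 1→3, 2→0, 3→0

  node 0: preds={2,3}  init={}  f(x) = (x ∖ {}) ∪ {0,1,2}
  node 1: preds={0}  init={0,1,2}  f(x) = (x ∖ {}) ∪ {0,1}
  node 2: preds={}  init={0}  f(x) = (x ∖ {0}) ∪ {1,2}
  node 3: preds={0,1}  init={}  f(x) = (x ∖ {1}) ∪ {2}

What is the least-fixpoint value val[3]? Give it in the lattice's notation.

{0,2}

Worklist (5 pops):
  #1 pop 0: in={0} → {0,1,2} (was {}); enqueue []
  #2 pop 1: in={0,1,2} → {0,1,2} (no change)
  #3 pop 2: in={} → {0,1,2} (was {0}); enqueue [0]
  #4 pop 3: in={0,1,2} → {0,2} (was {}); enqueue []
  #5 pop 0: in={0,1,2} → {0,1,2} (no change)

Fixpoint:
  val[0] = {0,1,2}
  val[1] = {0,1,2}
  val[2] = {0,1,2}
  val[3] = {0,2}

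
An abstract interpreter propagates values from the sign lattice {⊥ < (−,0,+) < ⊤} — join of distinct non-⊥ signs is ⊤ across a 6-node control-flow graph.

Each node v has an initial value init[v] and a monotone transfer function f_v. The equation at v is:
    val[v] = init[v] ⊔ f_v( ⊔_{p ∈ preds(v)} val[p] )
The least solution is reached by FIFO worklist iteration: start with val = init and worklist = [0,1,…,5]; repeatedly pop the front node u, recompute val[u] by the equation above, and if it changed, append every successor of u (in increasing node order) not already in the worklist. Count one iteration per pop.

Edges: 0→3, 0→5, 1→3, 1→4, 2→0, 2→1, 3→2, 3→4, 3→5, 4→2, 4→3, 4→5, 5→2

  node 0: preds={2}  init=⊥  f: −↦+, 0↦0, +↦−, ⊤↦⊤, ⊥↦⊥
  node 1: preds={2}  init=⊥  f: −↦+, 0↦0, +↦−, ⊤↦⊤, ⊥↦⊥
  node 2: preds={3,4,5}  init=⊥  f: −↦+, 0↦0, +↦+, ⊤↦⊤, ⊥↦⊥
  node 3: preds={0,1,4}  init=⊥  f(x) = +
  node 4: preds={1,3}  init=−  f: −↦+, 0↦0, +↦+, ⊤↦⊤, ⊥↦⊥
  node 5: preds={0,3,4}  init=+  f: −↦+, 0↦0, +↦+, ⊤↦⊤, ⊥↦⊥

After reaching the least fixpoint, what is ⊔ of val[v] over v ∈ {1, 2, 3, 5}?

Iteration log — 12 steps:
  step 1. node 0  ⊔preds=⊥  new=⊥  stable
  step 2. node 1  ⊔preds=⊥  new=⊥  stable
  step 3. node 2  ⊔preds=⊤  new=⊤  old=⊥  +wl: 0,1
  step 4. node 3  ⊔preds=−  new=+  old=⊥  +wl: 2
  step 5. node 4  ⊔preds=+  new=⊤  old=−  +wl: 3
  step 6. node 5  ⊔preds=⊤  new=⊤  old=+  +wl: 
  step 7. node 0  ⊔preds=⊤  new=⊤  old=⊥  +wl: 5
  step 8. node 1  ⊔preds=⊤  new=⊤  old=⊥  +wl: 4
  step 9. node 2  ⊔preds=⊤  new=⊤  stable
  step 10. node 3  ⊔preds=⊤  new=+  stable
  step 11. node 5  ⊔preds=⊤  new=⊤  stable
  step 12. node 4  ⊔preds=⊤  new=⊤  stable

Least fixpoint reached:
  node 0: ⊤
  node 1: ⊤
  node 2: ⊤
  node 3: +
  node 4: ⊤
  node 5: ⊤

⊤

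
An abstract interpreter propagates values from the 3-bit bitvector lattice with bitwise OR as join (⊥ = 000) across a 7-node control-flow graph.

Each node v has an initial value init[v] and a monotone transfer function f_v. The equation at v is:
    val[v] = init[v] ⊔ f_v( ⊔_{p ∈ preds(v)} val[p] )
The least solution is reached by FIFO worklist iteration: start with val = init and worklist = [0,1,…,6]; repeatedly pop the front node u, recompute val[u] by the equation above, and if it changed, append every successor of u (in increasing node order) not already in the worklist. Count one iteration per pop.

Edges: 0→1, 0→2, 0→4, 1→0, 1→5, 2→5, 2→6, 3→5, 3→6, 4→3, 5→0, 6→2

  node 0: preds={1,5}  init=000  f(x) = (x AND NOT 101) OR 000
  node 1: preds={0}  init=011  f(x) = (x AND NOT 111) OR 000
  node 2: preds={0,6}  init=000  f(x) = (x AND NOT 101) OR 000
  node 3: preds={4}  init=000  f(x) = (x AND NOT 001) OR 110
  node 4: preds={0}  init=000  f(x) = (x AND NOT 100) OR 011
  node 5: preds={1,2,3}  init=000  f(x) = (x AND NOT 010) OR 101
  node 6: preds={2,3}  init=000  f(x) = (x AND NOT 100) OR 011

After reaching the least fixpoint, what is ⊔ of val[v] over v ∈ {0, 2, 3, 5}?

111

Worklist (10 pops):
  #1 pop 0: in=011 → 010 (was 000); enqueue []
  #2 pop 1: in=010 → 011 (no change)
  #3 pop 2: in=010 → 010 (was 000); enqueue []
  #4 pop 3: in=000 → 110 (was 000); enqueue []
  #5 pop 4: in=010 → 011 (was 000); enqueue [3]
  #6 pop 5: in=111 → 101 (was 000); enqueue [0]
  #7 pop 6: in=110 → 011 (was 000); enqueue [2]
  #8 pop 3: in=011 → 110 (no change)
  #9 pop 0: in=111 → 010 (no change)
  #10 pop 2: in=011 → 010 (no change)

Fixpoint:
  val[0] = 010
  val[1] = 011
  val[2] = 010
  val[3] = 110
  val[4] = 011
  val[5] = 101
  val[6] = 011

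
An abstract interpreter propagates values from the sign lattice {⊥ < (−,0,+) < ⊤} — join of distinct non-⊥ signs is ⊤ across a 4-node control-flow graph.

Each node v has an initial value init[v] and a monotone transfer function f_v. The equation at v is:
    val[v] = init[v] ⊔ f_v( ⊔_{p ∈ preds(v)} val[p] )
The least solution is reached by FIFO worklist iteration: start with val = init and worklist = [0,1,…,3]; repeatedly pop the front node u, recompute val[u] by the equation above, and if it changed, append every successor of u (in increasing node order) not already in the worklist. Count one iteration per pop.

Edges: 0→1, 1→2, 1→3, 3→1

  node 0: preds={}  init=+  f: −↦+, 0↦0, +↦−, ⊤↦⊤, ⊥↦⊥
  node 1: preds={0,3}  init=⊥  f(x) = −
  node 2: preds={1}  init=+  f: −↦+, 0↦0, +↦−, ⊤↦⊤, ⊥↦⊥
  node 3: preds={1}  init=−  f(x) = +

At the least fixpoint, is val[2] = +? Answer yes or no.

yes

Worklist (5 pops):
  #1 pop 0: in=⊥ → + (no change)
  #2 pop 1: in=⊤ → − (was ⊥); enqueue []
  #3 pop 2: in=− → + (no change)
  #4 pop 3: in=− → ⊤ (was −); enqueue [1]
  #5 pop 1: in=⊤ → − (no change)

Fixpoint:
  val[0] = +
  val[1] = −
  val[2] = +
  val[3] = ⊤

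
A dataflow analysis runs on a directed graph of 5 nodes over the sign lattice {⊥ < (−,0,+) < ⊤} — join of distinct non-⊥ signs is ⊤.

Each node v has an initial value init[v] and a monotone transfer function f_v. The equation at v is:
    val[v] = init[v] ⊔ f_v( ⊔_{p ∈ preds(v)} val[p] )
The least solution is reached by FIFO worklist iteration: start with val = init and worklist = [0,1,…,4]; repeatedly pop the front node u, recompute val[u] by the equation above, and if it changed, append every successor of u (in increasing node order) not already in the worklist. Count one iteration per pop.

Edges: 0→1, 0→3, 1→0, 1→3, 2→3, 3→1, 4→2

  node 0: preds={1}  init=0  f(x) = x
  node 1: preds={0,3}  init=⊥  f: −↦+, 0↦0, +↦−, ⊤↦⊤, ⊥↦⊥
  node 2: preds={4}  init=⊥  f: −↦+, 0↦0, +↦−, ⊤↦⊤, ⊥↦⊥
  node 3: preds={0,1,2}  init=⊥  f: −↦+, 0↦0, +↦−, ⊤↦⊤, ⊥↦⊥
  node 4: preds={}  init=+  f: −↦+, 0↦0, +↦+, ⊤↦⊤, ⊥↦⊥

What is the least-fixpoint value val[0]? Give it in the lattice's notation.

Iteration log — 10 steps:
  step 1. node 0  ⊔preds=⊥  new=0  stable
  step 2. node 1  ⊔preds=0  new=0  old=⊥  +wl: 0
  step 3. node 2  ⊔preds=+  new=−  old=⊥  +wl: 
  step 4. node 3  ⊔preds=⊤  new=⊤  old=⊥  +wl: 1
  step 5. node 4  ⊔preds=⊥  new=+  stable
  step 6. node 0  ⊔preds=0  new=0  stable
  step 7. node 1  ⊔preds=⊤  new=⊤  old=0  +wl: 0,3
  step 8. node 0  ⊔preds=⊤  new=⊤  old=0  +wl: 1
  step 9. node 3  ⊔preds=⊤  new=⊤  stable
  step 10. node 1  ⊔preds=⊤  new=⊤  stable

Least fixpoint reached:
  node 0: ⊤
  node 1: ⊤
  node 2: −
  node 3: ⊤
  node 4: +

⊤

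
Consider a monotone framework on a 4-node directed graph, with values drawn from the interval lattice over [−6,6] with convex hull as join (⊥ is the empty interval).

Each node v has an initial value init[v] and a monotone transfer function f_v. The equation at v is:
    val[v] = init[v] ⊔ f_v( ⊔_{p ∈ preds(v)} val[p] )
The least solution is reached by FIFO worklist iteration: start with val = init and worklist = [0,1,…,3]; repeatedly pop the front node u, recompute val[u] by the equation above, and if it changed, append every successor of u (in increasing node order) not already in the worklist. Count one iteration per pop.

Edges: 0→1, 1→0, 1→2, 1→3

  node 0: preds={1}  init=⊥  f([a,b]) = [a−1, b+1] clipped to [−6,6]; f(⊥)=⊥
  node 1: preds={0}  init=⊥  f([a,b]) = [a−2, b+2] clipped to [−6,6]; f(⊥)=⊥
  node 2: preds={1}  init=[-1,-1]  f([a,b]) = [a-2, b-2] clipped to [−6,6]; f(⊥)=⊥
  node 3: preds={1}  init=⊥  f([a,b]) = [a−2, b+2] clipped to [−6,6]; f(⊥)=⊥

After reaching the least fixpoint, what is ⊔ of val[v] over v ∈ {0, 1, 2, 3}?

[-1,-1]

Trace (4 dequeues):
  [1] u=0 | in ⊥ | out ⊥ | ==
  [2] u=1 | in ⊥ | out ⊥ | ==
  [3] u=2 | in ⊥ | out [-1,-1] | ==
  [4] u=3 | in ⊥ | out ⊥ | ==

Converged values:
  [0] ⊥
  [1] ⊥
  [2] [-1,-1]
  [3] ⊥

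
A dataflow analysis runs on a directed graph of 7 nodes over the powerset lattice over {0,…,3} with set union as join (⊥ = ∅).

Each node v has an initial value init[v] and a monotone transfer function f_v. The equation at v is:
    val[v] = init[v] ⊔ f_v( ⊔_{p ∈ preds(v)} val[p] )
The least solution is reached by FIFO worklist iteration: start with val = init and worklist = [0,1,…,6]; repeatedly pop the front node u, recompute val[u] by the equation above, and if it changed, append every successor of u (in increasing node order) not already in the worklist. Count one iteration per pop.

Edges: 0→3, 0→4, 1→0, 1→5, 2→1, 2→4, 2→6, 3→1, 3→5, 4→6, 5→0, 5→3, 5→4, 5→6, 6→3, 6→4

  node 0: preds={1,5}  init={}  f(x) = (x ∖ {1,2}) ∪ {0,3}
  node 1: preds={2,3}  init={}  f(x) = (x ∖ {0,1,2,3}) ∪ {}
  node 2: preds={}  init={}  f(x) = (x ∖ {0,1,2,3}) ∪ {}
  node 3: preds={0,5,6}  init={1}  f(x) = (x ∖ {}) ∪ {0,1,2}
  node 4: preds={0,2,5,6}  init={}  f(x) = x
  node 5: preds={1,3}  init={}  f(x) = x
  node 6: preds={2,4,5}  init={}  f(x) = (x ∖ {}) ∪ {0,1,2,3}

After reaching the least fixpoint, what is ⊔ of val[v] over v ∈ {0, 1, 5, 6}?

Iteration log — 12 steps:
  step 1. node 0  ⊔preds={}  new={0,3}  old={}  +wl: 
  step 2. node 1  ⊔preds={1}  new={}  stable
  step 3. node 2  ⊔preds={}  new={}  stable
  step 4. node 3  ⊔preds={0,3}  new={0,1,2,3}  old={1}  +wl: 1
  step 5. node 4  ⊔preds={0,3}  new={0,3}  old={}  +wl: 
  step 6. node 5  ⊔preds={0,1,2,3}  new={0,1,2,3}  old={}  +wl: 0,3,4
  step 7. node 6  ⊔preds={0,1,2,3}  new={0,1,2,3}  old={}  +wl: 
  step 8. node 1  ⊔preds={0,1,2,3}  new={}  stable
  step 9. node 0  ⊔preds={0,1,2,3}  new={0,3}  stable
  step 10. node 3  ⊔preds={0,1,2,3}  new={0,1,2,3}  stable
  step 11. node 4  ⊔preds={0,1,2,3}  new={0,1,2,3}  old={0,3}  +wl: 6
  step 12. node 6  ⊔preds={0,1,2,3}  new={0,1,2,3}  stable

Least fixpoint reached:
  node 0: {0,3}
  node 1: {}
  node 2: {}
  node 3: {0,1,2,3}
  node 4: {0,1,2,3}
  node 5: {0,1,2,3}
  node 6: {0,1,2,3}

{0,1,2,3}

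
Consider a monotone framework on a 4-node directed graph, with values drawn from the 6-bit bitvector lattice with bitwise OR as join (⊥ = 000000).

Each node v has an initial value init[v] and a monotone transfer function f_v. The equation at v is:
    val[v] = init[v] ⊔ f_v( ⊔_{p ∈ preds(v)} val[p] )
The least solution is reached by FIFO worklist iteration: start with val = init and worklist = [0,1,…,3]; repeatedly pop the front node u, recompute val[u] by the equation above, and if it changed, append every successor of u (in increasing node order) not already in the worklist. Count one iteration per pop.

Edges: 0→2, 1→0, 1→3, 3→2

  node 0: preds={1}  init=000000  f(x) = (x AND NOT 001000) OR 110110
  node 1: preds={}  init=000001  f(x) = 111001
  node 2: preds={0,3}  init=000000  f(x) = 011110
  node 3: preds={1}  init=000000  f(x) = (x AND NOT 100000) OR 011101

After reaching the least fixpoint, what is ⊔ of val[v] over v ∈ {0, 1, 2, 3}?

Iteration log — 6 steps:
  step 1. node 0  ⊔preds=000001  new=110111  old=000000  +wl: 
  step 2. node 1  ⊔preds=000000  new=111001  old=000001  +wl: 0
  step 3. node 2  ⊔preds=110111  new=011110  old=000000  +wl: 
  step 4. node 3  ⊔preds=111001  new=011101  old=000000  +wl: 2
  step 5. node 0  ⊔preds=111001  new=110111  stable
  step 6. node 2  ⊔preds=111111  new=011110  stable

Least fixpoint reached:
  node 0: 110111
  node 1: 111001
  node 2: 011110
  node 3: 011101

111111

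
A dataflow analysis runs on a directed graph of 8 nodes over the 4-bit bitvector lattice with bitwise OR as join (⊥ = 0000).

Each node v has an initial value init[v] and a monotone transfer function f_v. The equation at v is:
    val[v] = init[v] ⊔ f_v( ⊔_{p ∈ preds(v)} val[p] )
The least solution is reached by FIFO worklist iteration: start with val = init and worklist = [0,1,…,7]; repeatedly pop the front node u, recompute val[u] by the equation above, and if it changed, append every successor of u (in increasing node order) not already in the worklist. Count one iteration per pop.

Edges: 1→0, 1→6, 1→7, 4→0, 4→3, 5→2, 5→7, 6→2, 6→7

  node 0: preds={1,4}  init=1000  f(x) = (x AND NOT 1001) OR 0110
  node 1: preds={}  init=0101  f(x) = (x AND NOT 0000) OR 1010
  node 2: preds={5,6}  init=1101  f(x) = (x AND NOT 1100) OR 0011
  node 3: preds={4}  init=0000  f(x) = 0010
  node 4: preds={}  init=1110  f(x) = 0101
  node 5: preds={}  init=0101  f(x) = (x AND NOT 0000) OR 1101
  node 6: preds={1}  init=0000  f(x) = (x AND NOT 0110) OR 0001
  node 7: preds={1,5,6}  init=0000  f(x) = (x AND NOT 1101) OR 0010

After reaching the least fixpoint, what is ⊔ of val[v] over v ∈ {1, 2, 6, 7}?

Iteration log — 11 steps:
  step 1. node 0  ⊔preds=1111  new=1110  old=1000  +wl: 
  step 2. node 1  ⊔preds=0000  new=1111  old=0101  +wl: 0
  step 3. node 2  ⊔preds=0101  new=1111  old=1101  +wl: 
  step 4. node 3  ⊔preds=1110  new=0010  old=0000  +wl: 
  step 5. node 4  ⊔preds=0000  new=1111  old=1110  +wl: 3
  step 6. node 5  ⊔preds=0000  new=1101  old=0101  +wl: 2
  step 7. node 6  ⊔preds=1111  new=1001  old=0000  +wl: 
  step 8. node 7  ⊔preds=1111  new=0010  old=0000  +wl: 
  step 9. node 0  ⊔preds=1111  new=1110  stable
  step 10. node 3  ⊔preds=1111  new=0010  stable
  step 11. node 2  ⊔preds=1101  new=1111  stable

Least fixpoint reached:
  node 0: 1110
  node 1: 1111
  node 2: 1111
  node 3: 0010
  node 4: 1111
  node 5: 1101
  node 6: 1001
  node 7: 0010

1111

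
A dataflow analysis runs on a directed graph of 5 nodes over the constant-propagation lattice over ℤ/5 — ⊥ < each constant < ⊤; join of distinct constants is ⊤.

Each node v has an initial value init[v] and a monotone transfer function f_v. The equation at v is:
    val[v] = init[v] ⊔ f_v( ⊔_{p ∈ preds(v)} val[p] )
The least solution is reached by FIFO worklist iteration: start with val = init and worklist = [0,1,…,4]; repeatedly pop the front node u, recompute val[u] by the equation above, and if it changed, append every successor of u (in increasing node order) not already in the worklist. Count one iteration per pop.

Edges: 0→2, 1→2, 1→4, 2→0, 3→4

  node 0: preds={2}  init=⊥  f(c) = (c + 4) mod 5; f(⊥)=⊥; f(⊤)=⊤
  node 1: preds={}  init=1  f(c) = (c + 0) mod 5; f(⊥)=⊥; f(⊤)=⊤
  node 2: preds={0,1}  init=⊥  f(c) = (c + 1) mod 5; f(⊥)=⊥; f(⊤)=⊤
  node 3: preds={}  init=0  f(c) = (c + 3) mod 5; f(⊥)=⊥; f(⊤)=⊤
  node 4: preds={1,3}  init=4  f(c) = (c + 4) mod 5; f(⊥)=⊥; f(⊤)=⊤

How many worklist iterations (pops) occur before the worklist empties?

7

Iteration log — 7 steps:
  step 1. node 0  ⊔preds=⊥  new=⊥  stable
  step 2. node 1  ⊔preds=⊥  new=1  stable
  step 3. node 2  ⊔preds=1  new=2  old=⊥  +wl: 0
  step 4. node 3  ⊔preds=⊥  new=0  stable
  step 5. node 4  ⊔preds=⊤  new=⊤  old=4  +wl: 
  step 6. node 0  ⊔preds=2  new=1  old=⊥  +wl: 2
  step 7. node 2  ⊔preds=1  new=2  stable

Least fixpoint reached:
  node 0: 1
  node 1: 1
  node 2: 2
  node 3: 0
  node 4: ⊤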